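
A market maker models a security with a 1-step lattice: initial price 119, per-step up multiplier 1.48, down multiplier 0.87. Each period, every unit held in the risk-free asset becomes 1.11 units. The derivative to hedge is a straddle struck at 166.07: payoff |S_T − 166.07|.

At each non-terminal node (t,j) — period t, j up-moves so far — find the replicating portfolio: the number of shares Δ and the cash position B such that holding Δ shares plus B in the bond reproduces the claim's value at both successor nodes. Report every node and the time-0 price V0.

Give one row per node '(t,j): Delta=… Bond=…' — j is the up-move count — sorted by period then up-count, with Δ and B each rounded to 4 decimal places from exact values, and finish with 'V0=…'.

Under the risk-neutral measure, an up-move has probability p* = (R−d)/(u−d) = 0.3934 and values discount at R = 1.11.
At expiry t=1: V(1,0)=62.5400, V(1,1)=10.0500
  t=0,j=0: stock 119.0000 → up 176.1200 (V=10.0500), down 103.5300 (V=62.5400). Price 37.7371; hedge Δ=-0.7231, bond B=123.7863.
Check: Δ(0,0)·S0 + B(0,0) = 37.7371 = V0.

(0,0): Delta=-0.7231 Bond=123.7863
V0=37.7371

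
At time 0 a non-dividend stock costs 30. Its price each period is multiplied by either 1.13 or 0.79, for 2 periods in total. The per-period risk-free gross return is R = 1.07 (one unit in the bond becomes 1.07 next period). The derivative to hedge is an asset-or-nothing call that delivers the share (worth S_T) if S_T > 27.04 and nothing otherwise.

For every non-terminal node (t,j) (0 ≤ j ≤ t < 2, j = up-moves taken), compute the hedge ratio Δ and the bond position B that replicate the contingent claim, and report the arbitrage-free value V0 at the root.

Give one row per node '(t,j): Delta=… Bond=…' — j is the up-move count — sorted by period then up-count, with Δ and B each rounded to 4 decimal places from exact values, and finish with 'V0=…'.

The replicating-portfolio and risk-neutral prices coincide; use p* = (1.07−0.79)/(1.13−0.79) = 0.8235 for the latter.
At expiry t=2: V(2,0)=0.0000, V(2,1)=0.0000, V(2,2)=38.3070
  t=1,j=0: stock 23.7000 → up 26.7810 (V=0.0000), down 18.7230 (V=0.0000). Price 0.0000; hedge Δ=0.0000, bond B=0.0000.
  t=1,j=1: stock 33.9000 → up 38.3070 (V=38.3070), down 26.7810 (V=0.0000). Price 29.4831; hedge Δ=3.3235, bond B=-83.1845.
  t=0,j=0: stock 30.0000 → up 33.9000 (V=29.4831), down 23.7000 (V=0.0000). Price 22.6918; hedge Δ=2.8905, bond B=-64.0233.
The time-0 hedge costs 22.6918, which is the no-arbitrage price.

(0,0): Delta=2.8905 Bond=-64.0233
(1,0): Delta=0.0000 Bond=0.0000
(1,1): Delta=3.3235 Bond=-83.1845
V0=22.6918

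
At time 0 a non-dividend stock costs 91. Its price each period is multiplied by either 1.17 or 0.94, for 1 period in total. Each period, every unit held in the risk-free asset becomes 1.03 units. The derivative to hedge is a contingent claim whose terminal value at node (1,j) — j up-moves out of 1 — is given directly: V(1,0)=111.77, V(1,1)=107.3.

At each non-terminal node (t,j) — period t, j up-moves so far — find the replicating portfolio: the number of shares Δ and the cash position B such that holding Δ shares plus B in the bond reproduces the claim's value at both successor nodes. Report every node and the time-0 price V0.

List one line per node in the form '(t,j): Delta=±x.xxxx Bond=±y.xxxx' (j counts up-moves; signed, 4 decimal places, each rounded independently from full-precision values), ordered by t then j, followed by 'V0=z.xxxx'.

Under the risk-neutral measure, an up-move has probability p* = (R−d)/(u−d) = 0.3913 and values discount at R = 1.03.
Payoff layer (t=1): V(1,0)=111.7700, V(1,1)=107.3000
(0,0): S=91.0000. Δ = (V_up−V_dn)/(S_up−S_dn) = (107.3000−111.7700)/(106.4700−85.5400) = -0.2136. V = [p*·107.3000 + (1−p*)·111.7700]/1.03 = 106.8164. B = V − Δ·S = 126.2512.
Each (Δ,B) replicates both successor values, so the strategy is self-financing and V0 is arbitrage-free.

(0,0): Delta=-0.2136 Bond=126.2512
V0=106.8164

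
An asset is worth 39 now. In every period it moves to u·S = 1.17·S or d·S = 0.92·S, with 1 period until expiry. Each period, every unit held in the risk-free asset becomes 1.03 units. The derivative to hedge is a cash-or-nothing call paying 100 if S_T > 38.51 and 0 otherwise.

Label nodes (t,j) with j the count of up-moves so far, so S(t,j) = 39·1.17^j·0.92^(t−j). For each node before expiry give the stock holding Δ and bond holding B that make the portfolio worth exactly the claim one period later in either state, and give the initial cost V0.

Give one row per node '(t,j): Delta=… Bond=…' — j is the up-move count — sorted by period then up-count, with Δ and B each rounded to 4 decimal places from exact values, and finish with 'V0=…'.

Risk-neutral probability p* = (R−d)/(u−d) = (1.03−0.92)/(1.17−0.92) = 0.4400.
At expiry t=1: V(1,0)=0.0000, V(1,1)=100.0000
Node (0,0) S=39.0000: V=(p*·100.0000+(1−p*)·0.0000)/1.03=42.7184; Δ=(100.0000−0.0000)/(45.6300−35.8800)=10.2564; B=V−Δ·S=-357.2816
Each (Δ,B) replicates both successor values, so the strategy is self-financing and V0 is arbitrage-free.

(0,0): Delta=10.2564 Bond=-357.2816
V0=42.7184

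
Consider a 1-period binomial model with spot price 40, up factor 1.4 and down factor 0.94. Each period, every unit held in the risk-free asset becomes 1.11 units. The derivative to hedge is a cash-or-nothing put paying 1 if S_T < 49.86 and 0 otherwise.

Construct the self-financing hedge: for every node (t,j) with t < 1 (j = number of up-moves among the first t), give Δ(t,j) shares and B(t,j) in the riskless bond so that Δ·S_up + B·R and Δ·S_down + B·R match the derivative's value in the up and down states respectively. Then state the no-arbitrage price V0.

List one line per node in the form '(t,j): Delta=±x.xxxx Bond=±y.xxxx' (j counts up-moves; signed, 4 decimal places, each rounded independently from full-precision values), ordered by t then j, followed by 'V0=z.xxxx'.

Since d<R<u, set p* = (R−d)/(u−d) = 0.3696; price each node as the discounted p*-expectation of its children.
At expiry t=1: V(1,0)=1.0000, V(1,1)=0.0000
Node (0,0) S=40.0000: V=(p*·0.0000+(1−p*)·1.0000)/1.11=0.5680; Δ=(0.0000−1.0000)/(56.0000−37.6000)=-0.0543; B=V−Δ·S=2.7419
Each (Δ,B) replicates both successor values, so the strategy is self-financing and V0 is arbitrage-free.

(0,0): Delta=-0.0543 Bond=2.7419
V0=0.5680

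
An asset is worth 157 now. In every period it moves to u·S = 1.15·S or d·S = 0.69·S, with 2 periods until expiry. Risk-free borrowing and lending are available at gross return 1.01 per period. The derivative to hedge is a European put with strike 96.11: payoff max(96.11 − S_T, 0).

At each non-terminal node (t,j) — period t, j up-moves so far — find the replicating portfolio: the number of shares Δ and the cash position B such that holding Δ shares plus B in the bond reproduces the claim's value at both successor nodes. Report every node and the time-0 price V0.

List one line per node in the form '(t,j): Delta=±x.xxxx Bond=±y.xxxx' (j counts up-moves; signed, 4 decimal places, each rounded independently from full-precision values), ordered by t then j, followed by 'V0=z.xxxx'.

Risk-neutral probability p* = (R−d)/(u−d) = (1.01−0.69)/(1.15−0.69) = 0.6957.
Terminal values V(2,·): V(2,0)=21.3623, V(2,1)=0.0000, V(2,2)=0.0000
Node (1,0) S=108.3300: V=(p*·0.0000+(1−p*)·21.3623)/1.01=6.4372; Δ=(0.0000−21.3623)/(124.5795−74.7477)=-0.4287; B=V−Δ·S=52.8770
Node (1,1) S=180.5500: V=(p*·0.0000+(1−p*)·0.0000)/1.01=0.0000; Δ=(0.0000−0.0000)/(207.6325−124.5795)=0.0000; B=V−Δ·S=0.0000
Node (0,0) S=157.0000: V=(p*·0.0000+(1−p*)·6.4372)/1.01=1.9397; Δ=(0.0000−6.4372)/(180.5500−108.3300)=-0.0891; B=V−Δ·S=15.9337
Self-financing check: at every node Δ·S+B equals the discounted successor values.

(0,0): Delta=-0.0891 Bond=15.9337
(1,0): Delta=-0.4287 Bond=52.8770
(1,1): Delta=0.0000 Bond=0.0000
V0=1.9397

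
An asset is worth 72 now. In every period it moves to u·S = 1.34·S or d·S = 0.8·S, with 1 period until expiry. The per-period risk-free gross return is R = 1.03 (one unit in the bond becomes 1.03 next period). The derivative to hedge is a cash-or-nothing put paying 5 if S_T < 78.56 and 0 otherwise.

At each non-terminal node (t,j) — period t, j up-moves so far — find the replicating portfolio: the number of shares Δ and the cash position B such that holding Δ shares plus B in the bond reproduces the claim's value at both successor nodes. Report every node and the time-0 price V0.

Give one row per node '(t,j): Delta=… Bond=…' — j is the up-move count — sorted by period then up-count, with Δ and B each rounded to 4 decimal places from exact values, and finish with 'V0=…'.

Under the risk-neutral measure, an up-move has probability p* = (R−d)/(u−d) = 0.4259 and values discount at R = 1.03.
Terminal payoffs: V(1,0)=5.0000, V(1,1)=0.0000
(0,0): S=72.0000. Δ = (V_up−V_dn)/(S_up−S_dn) = (0.0000−5.0000)/(96.4800−57.6000) = -0.1286. V = [p*·0.0000 + (1−p*)·5.0000]/1.03 = 2.7868. B = V − Δ·S = 12.0460.
Each (Δ,B) replicates both successor values, so the strategy is self-financing and V0 is arbitrage-free.

(0,0): Delta=-0.1286 Bond=12.0460
V0=2.7868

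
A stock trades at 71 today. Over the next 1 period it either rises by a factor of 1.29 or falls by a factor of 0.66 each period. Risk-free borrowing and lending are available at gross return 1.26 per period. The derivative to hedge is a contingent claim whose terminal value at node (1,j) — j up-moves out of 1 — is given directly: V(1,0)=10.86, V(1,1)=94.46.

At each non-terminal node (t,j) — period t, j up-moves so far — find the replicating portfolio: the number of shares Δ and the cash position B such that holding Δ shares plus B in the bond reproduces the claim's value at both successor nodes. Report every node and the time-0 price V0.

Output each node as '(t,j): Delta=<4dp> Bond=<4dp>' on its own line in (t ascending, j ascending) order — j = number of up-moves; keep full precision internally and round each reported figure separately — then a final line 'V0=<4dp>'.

Risk-neutral probability p* = (R−d)/(u−d) = (1.26−0.66)/(1.29−0.66) = 0.9524.
At expiry t=1: V(1,0)=10.8600, V(1,1)=94.4600
(0,0): S=71.0000. Δ = (V_up−V_dn)/(S_up−S_dn) = (94.4600−10.8600)/(91.5900−46.8600) = 1.8690. V = [p*·94.4600 + (1−p*)·10.8600]/1.26 = 71.8088. B = V − Δ·S = -60.8896.
Check: Δ(0,0)·S0 + B(0,0) = 71.8088 = V0.

(0,0): Delta=1.8690 Bond=-60.8896
V0=71.8088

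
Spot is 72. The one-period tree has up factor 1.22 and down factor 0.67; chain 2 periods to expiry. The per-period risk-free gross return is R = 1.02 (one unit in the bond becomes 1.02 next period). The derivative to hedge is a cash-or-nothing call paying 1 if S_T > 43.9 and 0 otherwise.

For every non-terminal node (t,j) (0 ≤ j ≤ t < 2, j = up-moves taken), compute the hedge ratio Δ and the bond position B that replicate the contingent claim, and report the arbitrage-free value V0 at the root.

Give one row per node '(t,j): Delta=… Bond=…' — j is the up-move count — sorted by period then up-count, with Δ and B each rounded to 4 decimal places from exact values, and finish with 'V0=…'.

(0,0): Delta=0.0090 Bond=0.1859
(1,0): Delta=0.0377 Bond=-1.1943
(1,1): Delta=0.0000 Bond=0.9804
V0=0.8341

The replicating-portfolio and risk-neutral prices coincide; use p* = (1.02−0.67)/(1.22−0.67) = 0.6364 for the latter.
At expiry t=2: V(2,0)=0.0000, V(2,1)=1.0000, V(2,2)=1.0000
  t=1,j=0: stock 48.2400 → up 58.8528 (V=1.0000), down 32.3208 (V=0.0000). Price 0.6239; hedge Δ=0.0377, bond B=-1.1943.
  t=1,j=1: stock 87.8400 → up 107.1648 (V=1.0000), down 58.8528 (V=1.0000). Price 0.9804; hedge Δ=0.0000, bond B=0.9804.
  t=0,j=0: stock 72.0000 → up 87.8400 (V=0.9804), down 48.2400 (V=0.6239). Price 0.8341; hedge Δ=0.0090, bond B=0.1859.
Self-financing check: at every node Δ·S+B equals the discounted successor values.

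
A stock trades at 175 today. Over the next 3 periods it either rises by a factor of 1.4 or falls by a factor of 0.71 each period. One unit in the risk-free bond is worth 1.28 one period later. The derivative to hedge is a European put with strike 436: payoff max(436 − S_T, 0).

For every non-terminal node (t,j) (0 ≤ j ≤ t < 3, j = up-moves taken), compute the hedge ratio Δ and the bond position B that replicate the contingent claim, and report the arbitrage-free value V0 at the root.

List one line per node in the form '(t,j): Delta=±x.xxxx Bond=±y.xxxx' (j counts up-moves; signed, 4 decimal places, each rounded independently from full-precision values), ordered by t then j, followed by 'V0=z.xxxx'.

No-arbitrage ⇒ martingale measure with p* = (R−d)/(u−d) = 0.8261.
Payoff layer (t=3): V(3,0)=373.3656, V(3,1)=312.4955, V(3,2)=192.4700, V(3,3)=0.0000
  t=2,j=0: stock 88.2175 → up 123.5045 (V=312.4955), down 62.6344 (V=373.3656). Price 252.4075; hedge Δ=-1.0000, bond B=340.6250.
  t=2,j=1: stock 173.9500 → up 243.5300 (V=192.4700), down 123.5045 (V=312.4955). Price 166.6750; hedge Δ=-1.0000, bond B=340.6250.
  t=2,j=2: stock 343.0000 → up 480.2000 (V=0.0000), down 243.5300 (V=192.4700). Price 26.1508; hedge Δ=-0.8132, bond B=305.0928.
  t=1,j=0: stock 124.2500 → up 173.9500 (V=166.6750), down 88.2175 (V=252.4075). Price 141.8633; hedge Δ=-1.0000, bond B=266.1133.
  t=1,j=1: stock 245.0000 → up 343.0000 (V=26.1508), down 173.9500 (V=166.6750). Price 39.5233; hedge Δ=-0.8313, bond B=243.1815.
  t=0,j=0: stock 175.0000 → up 245.0000 (V=39.5233), down 124.2500 (V=141.8633). Price 44.7825; hedge Δ=-0.8475, bond B=193.1013.
Check: Δ(0,0)·S0 + B(0,0) = 44.7825 = V0.

(0,0): Delta=-0.8475 Bond=193.1013
(1,0): Delta=-1.0000 Bond=266.1133
(1,1): Delta=-0.8313 Bond=243.1815
(2,0): Delta=-1.0000 Bond=340.6250
(2,1): Delta=-1.0000 Bond=340.6250
(2,2): Delta=-0.8132 Bond=305.0928
V0=44.7825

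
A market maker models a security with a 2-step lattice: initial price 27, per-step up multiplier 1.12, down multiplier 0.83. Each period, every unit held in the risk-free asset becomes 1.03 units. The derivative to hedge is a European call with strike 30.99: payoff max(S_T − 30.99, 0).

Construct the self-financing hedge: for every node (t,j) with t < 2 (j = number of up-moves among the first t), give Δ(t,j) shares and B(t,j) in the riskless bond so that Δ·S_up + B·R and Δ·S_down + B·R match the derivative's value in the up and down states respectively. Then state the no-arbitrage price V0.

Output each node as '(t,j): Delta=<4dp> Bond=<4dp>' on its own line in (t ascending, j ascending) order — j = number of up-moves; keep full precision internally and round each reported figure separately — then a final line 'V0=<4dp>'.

No-arbitrage ⇒ martingale measure with p* = (R−d)/(u−d) = 0.6897.
At expiry t=2: V(2,0)=0.0000, V(2,1)=0.0000, V(2,2)=2.8788
  t=1,j=0: stock 22.4100 → up 25.0992 (V=0.0000), down 18.6003 (V=0.0000). Price 0.0000; hedge Δ=0.0000, bond B=0.0000.
  t=1,j=1: stock 30.2400 → up 33.8688 (V=2.8788), down 25.0992 (V=0.0000). Price 1.9276; hedge Δ=0.3283, bond B=-7.9993.
  t=0,j=0: stock 27.0000 → up 30.2400 (V=1.9276), down 22.4100 (V=0.0000). Price 1.2906; hedge Δ=0.2462, bond B=-5.3561.
Root portfolio cost Δ·27+B reproduces V0=1.2906.

(0,0): Delta=0.2462 Bond=-5.3561
(1,0): Delta=0.0000 Bond=0.0000
(1,1): Delta=0.3283 Bond=-7.9993
V0=1.2906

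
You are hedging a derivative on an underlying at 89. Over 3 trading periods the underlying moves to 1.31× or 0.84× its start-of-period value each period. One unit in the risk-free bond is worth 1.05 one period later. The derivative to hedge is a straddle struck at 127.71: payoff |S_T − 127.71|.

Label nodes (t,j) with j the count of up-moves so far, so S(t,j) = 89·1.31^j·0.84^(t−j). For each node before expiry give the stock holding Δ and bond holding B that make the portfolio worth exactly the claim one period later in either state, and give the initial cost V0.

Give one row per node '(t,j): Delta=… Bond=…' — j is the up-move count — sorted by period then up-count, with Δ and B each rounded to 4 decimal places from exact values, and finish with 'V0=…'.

(0,0): Delta=-0.3660 Bond=65.3784
(1,0): Delta=-0.9858 Bond=114.9884
(1,1): Delta=0.1262 Bond=11.2727
(2,0): Delta=-1.0000 Bond=121.6286
(2,1): Delta=-0.9746 Bond=119.6349
(2,2): Delta=1.0000 Bond=-121.6286
V0=32.8088

Risk-neutral probability p* = (R−d)/(u−d) = (1.05−0.84)/(1.31−0.84) = 0.4468.
At expiry t=3: V(3,0)=74.9593, V(3,1)=45.4441, V(3,2)=0.5856, V(3,3)=72.3701
  t=2,j=0: stock 62.7984 → up 82.2659 (V=45.4441), down 52.7507 (V=74.9593). Price 58.8302; hedge Δ=-1.0000, bond B=121.6286.
  t=2,j=1: stock 97.9356 → up 128.2956 (V=0.5856), down 82.2659 (V=45.4441). Price 24.1914; hedge Δ=-0.9746, bond B=119.6349.
  t=2,j=2: stock 152.7329 → up 200.0801 (V=72.3701), down 128.2956 (V=0.5856). Price 31.1043; hedge Δ=1.0000, bond B=-121.6286.
  t=1,j=0: stock 74.7600 → up 97.9356 (V=24.1914), down 62.7984 (V=58.8302). Price 41.2888; hedge Δ=-0.9858, bond B=114.9884.
  t=1,j=1: stock 116.5900 → up 152.7329 (V=31.1043), down 97.9356 (V=24.1914). Price 25.9811; hedge Δ=0.1262, bond B=11.2727.
  t=0,j=0: stock 89.0000 → up 116.5900 (V=25.9811), down 74.7600 (V=41.2888). Price 32.8088; hedge Δ=-0.3660, bond B=65.3784.
Each (Δ,B) replicates both successor values, so the strategy is self-financing and V0 is arbitrage-free.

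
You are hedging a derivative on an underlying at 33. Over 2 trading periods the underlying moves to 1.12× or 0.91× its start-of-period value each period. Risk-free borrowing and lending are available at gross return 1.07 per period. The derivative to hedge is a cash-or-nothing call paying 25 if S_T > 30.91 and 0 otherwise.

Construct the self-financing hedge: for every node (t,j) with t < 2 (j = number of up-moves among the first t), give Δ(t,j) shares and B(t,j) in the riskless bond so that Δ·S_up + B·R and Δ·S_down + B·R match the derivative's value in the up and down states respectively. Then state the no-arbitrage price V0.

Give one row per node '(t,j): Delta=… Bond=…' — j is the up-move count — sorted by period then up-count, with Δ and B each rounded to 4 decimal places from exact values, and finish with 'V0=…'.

No-arbitrage ⇒ martingale measure with p* = (R−d)/(u−d) = 0.7619.
At expiry t=2: V(2,0)=0.0000, V(2,1)=25.0000, V(2,2)=25.0000
Node (1,0) S=30.0300: V=(p*·25.0000+(1−p*)·0.0000)/1.07=17.8015; Δ=(25.0000−0.0000)/(33.6336−27.3273)=3.9643; B=V−Δ·S=-101.2461
Node (1,1) S=36.9600: V=(p*·25.0000+(1−p*)·25.0000)/1.07=23.3645; Δ=(25.0000−25.0000)/(41.3952−33.6336)=0.0000; B=V−Δ·S=23.3645
Node (0,0) S=33.0000: V=(p*·23.3645+(1−p*)·17.8015)/1.07=20.5981; Δ=(23.3645−17.8015)/(36.9600−30.0300)=0.8027; B=V−Δ·S=-5.8922
Each (Δ,B) replicates both successor values, so the strategy is self-financing and V0 is arbitrage-free.

(0,0): Delta=0.8027 Bond=-5.8922
(1,0): Delta=3.9643 Bond=-101.2461
(1,1): Delta=0.0000 Bond=23.3645
V0=20.5981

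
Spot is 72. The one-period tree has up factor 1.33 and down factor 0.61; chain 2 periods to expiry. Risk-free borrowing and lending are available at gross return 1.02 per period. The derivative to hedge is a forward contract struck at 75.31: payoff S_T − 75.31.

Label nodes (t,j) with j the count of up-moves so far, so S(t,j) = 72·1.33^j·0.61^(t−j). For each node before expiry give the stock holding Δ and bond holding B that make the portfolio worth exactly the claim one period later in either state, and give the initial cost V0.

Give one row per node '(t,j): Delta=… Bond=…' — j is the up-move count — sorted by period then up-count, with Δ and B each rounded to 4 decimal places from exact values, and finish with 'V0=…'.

(0,0): Delta=1.0000 Bond=-72.3856
(1,0): Delta=1.0000 Bond=-73.8333
(1,1): Delta=1.0000 Bond=-73.8333
V0=-0.3856

Risk-neutral probability p* = (R−d)/(u−d) = (1.02−0.61)/(1.33−0.61) = 0.5694.
At expiry t=2: V(2,0)=-48.5188, V(2,1)=-16.8964, V(2,2)=52.0508
Node (1,0) S=43.9200: V=(p*·-16.8964+(1−p*)·-48.5188)/1.02=-29.9133; Δ=(-16.8964−-48.5188)/(58.4136−26.7912)=1.0000; B=V−Δ·S=-73.8333
Node (1,1) S=95.7600: V=(p*·52.0508+(1−p*)·-16.8964)/1.02=21.9267; Δ=(52.0508−-16.8964)/(127.3608−58.4136)=1.0000; B=V−Δ·S=-73.8333
Node (0,0) S=72.0000: V=(p*·21.9267+(1−p*)·-29.9133)/1.02=-0.3856; Δ=(21.9267−-29.9133)/(95.7600−43.9200)=1.0000; B=V−Δ·S=-72.3856
Root portfolio cost Δ·72+B reproduces V0=-0.3856.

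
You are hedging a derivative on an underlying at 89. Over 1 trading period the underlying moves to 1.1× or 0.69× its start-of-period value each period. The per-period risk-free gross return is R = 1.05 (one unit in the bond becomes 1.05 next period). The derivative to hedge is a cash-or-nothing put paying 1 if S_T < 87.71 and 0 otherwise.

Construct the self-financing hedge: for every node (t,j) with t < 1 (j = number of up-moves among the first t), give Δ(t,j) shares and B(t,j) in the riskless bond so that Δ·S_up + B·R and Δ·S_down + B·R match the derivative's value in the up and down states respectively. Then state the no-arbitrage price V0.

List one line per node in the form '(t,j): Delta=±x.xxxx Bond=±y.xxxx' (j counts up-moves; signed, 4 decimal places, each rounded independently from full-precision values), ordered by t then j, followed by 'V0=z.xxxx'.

(0,0): Delta=-0.0274 Bond=2.5552
V0=0.1161

Since d<R<u, set p* = (R−d)/(u−d) = 0.8780; price each node as the discounted p*-expectation of its children.
Terminal values V(1,·): V(1,0)=1.0000, V(1,1)=0.0000
Node (0,0) S=89.0000: V=(p*·0.0000+(1−p*)·1.0000)/1.05=0.1161; Δ=(0.0000−1.0000)/(97.9000−61.4100)=-0.0274; B=V−Δ·S=2.5552
The time-0 hedge costs 0.1161, which is the no-arbitrage price.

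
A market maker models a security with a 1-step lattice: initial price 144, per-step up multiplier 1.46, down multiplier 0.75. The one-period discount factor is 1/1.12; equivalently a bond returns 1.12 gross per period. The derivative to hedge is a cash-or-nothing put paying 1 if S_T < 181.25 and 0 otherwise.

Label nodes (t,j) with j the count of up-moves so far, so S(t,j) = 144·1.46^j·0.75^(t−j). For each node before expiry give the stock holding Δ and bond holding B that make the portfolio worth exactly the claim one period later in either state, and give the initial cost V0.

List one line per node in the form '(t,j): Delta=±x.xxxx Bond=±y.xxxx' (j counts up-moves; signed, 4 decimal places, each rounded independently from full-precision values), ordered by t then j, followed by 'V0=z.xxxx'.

(0,0): Delta=-0.0098 Bond=1.8360
V0=0.4276

Under the risk-neutral measure, an up-move has probability p* = (R−d)/(u−d) = 0.5211 and values discount at R = 1.12.
Terminal payoffs: V(1,0)=1.0000, V(1,1)=0.0000
Node (0,0) S=144.0000: V=(p*·0.0000+(1−p*)·1.0000)/1.12=0.4276; Δ=(0.0000−1.0000)/(210.2400−108.0000)=-0.0098; B=V−Δ·S=1.8360
The time-0 hedge costs 0.4276, which is the no-arbitrage price.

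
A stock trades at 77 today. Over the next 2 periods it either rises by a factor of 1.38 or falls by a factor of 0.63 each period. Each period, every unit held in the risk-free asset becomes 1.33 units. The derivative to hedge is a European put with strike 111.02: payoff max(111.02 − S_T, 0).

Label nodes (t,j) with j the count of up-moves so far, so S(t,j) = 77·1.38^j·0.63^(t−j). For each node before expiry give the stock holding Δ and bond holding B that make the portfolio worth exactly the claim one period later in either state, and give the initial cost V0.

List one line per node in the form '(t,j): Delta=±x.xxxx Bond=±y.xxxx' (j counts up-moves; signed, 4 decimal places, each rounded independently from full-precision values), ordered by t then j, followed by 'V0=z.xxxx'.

Under the risk-neutral measure, an up-move has probability p* = (R−d)/(u−d) = 0.9333 and values discount at R = 1.33.
Terminal payoffs: V(2,0)=80.4587, V(2,1)=44.0762, V(2,2)=0.0000
(1,0): S=48.5100. Δ = (V_up−V_dn)/(S_up−S_dn) = (44.0762−80.4587)/(66.9438−30.5613) = -1.0000. V = [p*·44.0762 + (1−p*)·80.4587]/1.33 = 34.9637. B = V − Δ·S = 83.4737.
(1,1): S=106.2600. Δ = (V_up−V_dn)/(S_up−S_dn) = (0.0000−44.0762)/(146.6388−66.9438) = -0.5531. V = [p*·0.0000 + (1−p*)·44.0762]/1.33 = 2.2093. B = V − Δ·S = 60.9776.
(0,0): S=77.0000. Δ = (V_up−V_dn)/(S_up−S_dn) = (2.2093−34.9637)/(106.2600−48.5100) = -0.5672. V = [p*·2.2093 + (1−p*)·34.9637]/1.33 = 3.3030. B = V − Δ·S = 46.9754.
Self-financing check: at every node Δ·S+B equals the discounted successor values.

(0,0): Delta=-0.5672 Bond=46.9754
(1,0): Delta=-1.0000 Bond=83.4737
(1,1): Delta=-0.5531 Bond=60.9776
V0=3.3030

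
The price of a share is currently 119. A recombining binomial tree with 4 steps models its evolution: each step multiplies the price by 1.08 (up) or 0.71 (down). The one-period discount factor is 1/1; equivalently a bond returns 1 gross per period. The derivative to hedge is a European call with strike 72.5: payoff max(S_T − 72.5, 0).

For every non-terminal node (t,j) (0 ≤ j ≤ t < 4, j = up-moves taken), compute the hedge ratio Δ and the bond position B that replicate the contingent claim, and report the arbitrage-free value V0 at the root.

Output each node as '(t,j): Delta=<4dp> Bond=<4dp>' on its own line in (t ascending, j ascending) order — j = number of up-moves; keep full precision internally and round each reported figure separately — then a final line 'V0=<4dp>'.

Since d<R<u, set p* = (R−d)/(u−d) = 0.7838; price each node as the discounted p*-expectation of its children.
Payoff layer (t=4): V(4,0)=0.0000, V(4,1)=0.0000, V(4,2)=0.0000, V(4,3)=33.9331, V(4,4)=89.3982
  t=3,j=0: stock 42.5914 → up 45.9987 (V=0.0000), down 30.2399 (V=0.0000). Price 0.0000; hedge Δ=0.0000, bond B=0.0000.
  t=3,j=1: stock 64.7869 → up 69.9699 (V=0.0000), down 45.9987 (V=0.0000). Price 0.0000; hedge Δ=0.0000, bond B=0.0000.
  t=3,j=2: stock 98.5491 → up 106.4331 (V=33.9331), down 69.9699 (V=0.0000). Price 26.5962; hedge Δ=0.9306, bond B=-65.1148.
  t=3,j=3: stock 149.9057 → up 161.8982 (V=89.3982), down 106.4331 (V=33.9331). Price 77.4057; hedge Δ=1.0000, bond B=-72.5000.
  t=2,j=0: stock 59.9879 → up 64.7869 (V=0.0000), down 42.5914 (V=0.0000). Price 0.0000; hedge Δ=0.0000, bond B=0.0000.
  t=2,j=1: stock 91.2492 → up 98.5491 (V=26.5962), down 64.7869 (V=0.0000). Price 20.8457; hedge Δ=0.7878, bond B=-51.0359.
  t=2,j=2: stock 138.8016 → up 149.9057 (V=77.4057), down 98.5491 (V=26.5962). Price 66.4199; hedge Δ=0.9893, bond B=-70.9032.
  t=1,j=0: stock 84.4900 → up 91.2492 (V=20.8457), down 59.9879 (V=0.0000). Price 16.3385; hedge Δ=0.6668, bond B=-40.0011.
  t=1,j=1: stock 128.5200 → up 138.8016 (V=66.4199), down 91.2492 (V=20.8457). Price 56.5660; hedge Δ=0.9584, bond B=-66.6076.
  t=0,j=0: stock 119.0000 → up 128.5200 (V=56.5660), down 84.4900 (V=16.3385). Price 47.8682; hedge Δ=0.9136, bond B=-60.8548.
Self-financing check: at every node Δ·S+B equals the discounted successor values.

(0,0): Delta=0.9136 Bond=-60.8548
(1,0): Delta=0.6668 Bond=-40.0011
(1,1): Delta=0.9584 Bond=-66.6076
(2,0): Delta=0.0000 Bond=0.0000
(2,1): Delta=0.7878 Bond=-51.0359
(2,2): Delta=0.9893 Bond=-70.9032
(3,0): Delta=0.0000 Bond=0.0000
(3,1): Delta=0.0000 Bond=0.0000
(3,2): Delta=0.9306 Bond=-65.1148
(3,3): Delta=1.0000 Bond=-72.5000
V0=47.8682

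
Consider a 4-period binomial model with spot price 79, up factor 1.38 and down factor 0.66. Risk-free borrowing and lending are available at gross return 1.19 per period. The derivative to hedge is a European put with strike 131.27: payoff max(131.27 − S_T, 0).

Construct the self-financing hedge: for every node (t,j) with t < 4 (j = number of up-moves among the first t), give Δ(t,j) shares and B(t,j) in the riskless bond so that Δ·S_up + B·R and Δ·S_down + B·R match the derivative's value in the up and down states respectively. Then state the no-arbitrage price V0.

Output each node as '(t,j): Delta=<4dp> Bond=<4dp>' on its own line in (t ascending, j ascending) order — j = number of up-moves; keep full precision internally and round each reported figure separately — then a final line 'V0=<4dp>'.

(0,0): Delta=-0.3522 Bond=38.2212
(1,0): Delta=-0.9413 Bond=76.2006
(1,1): Delta=-0.2512 Bond=34.4713
(2,0): Delta=-1.0000 Bond=92.6983
(2,1): Delta=-0.9313 Bond=89.9547
(2,2): Delta=-0.1346 Bond=23.4785
(3,0): Delta=-1.0000 Bond=110.3109
(3,1): Delta=-1.0000 Bond=110.3109
(3,2): Delta=-0.9195 Bond=105.8757
(3,3): Delta=0.0000 Bond=0.0000
V0=10.3989

Risk-neutral probability p* = (R−d)/(u−d) = (1.19−0.66)/(1.38−0.66) = 0.7361.
Terminal payoffs: V(4,0)=116.2800, V(4,1)=99.9272, V(4,2)=65.7350, V(4,3)=0.0000, V(4,4)=0.0000
(3,0): S=22.7122. Δ = (V_up−V_dn)/(S_up−S_dn) = (99.9272−116.2800)/(31.3428−14.9900) = -1.0000. V = [p*·99.9272 + (1−p*)·116.2800]/1.19 = 87.5987. B = V − Δ·S = 110.3109.
(3,1): S=47.4891. Δ = (V_up−V_dn)/(S_up−S_dn) = (65.7350−99.9272)/(65.5350−31.3428) = -1.0000. V = [p*·65.7350 + (1−p*)·99.9272]/1.19 = 62.8218. B = V − Δ·S = 110.3109.
(3,2): S=99.2954. Δ = (V_up−V_dn)/(S_up−S_dn) = (0.0000−65.7350)/(137.0277−65.5350) = -0.9195. V = [p*·0.0000 + (1−p*)·65.7350]/1.19 = 14.5771. B = V − Δ·S = 105.8757.
(3,3): S=207.6177. Δ = (V_up−V_dn)/(S_up−S_dn) = (0.0000−0.0000)/(286.5124−137.0277) = 0.0000. V = [p*·0.0000 + (1−p*)·0.0000]/1.19 = 0.0000. B = V − Δ·S = 0.0000.
(2,0): S=34.4124. Δ = (V_up−V_dn)/(S_up−S_dn) = (62.8218−87.5987)/(47.4891−22.7122) = -1.0000. V = [p*·62.8218 + (1−p*)·87.5987]/1.19 = 58.2859. B = V − Δ·S = 92.6983.
(2,1): S=71.9532. Δ = (V_up−V_dn)/(S_up−S_dn) = (14.5771−62.8218)/(99.2954−47.4891) = -0.9313. V = [p*·14.5771 + (1−p*)·62.8218]/1.19 = 22.9482. B = V − Δ·S = 89.9547.
(2,2): S=150.4476. Δ = (V_up−V_dn)/(S_up−S_dn) = (0.0000−14.5771)/(207.6177−99.2954) = -0.1346. V = [p*·0.0000 + (1−p*)·14.5771]/1.19 = 3.2325. B = V − Δ·S = 23.4785.
(1,0): S=52.1400. Δ = (V_up−V_dn)/(S_up−S_dn) = (22.9482−58.2859)/(71.9532−34.4124) = -0.9413. V = [p*·22.9482 + (1−p*)·58.2859]/1.19 = 27.1205. B = V − Δ·S = 76.2006.
(1,1): S=109.0200. Δ = (V_up−V_dn)/(S_up−S_dn) = (3.2325−22.9482)/(150.4476−71.9532) = -0.2512. V = [p*·3.2325 + (1−p*)·22.9482]/1.19 = 7.0885. B = V − Δ·S = 34.4713.
(0,0): S=79.0000. Δ = (V_up−V_dn)/(S_up−S_dn) = (7.0885−27.1205)/(109.0200−52.1400) = -0.3522. V = [p*·7.0885 + (1−p*)·27.1205]/1.19 = 10.3989. B = V − Δ·S = 38.2212.
The time-0 hedge costs 10.3989, which is the no-arbitrage price.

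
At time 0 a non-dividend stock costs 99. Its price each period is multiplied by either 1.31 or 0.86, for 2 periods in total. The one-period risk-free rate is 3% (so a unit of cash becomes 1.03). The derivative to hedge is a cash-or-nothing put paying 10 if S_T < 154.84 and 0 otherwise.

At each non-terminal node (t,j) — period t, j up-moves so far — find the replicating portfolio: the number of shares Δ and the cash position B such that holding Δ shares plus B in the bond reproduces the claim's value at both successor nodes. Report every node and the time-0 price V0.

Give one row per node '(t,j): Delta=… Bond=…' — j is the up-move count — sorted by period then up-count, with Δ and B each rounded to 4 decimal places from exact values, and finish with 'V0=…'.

(0,0): Delta=-0.0823 Bond=16.2313
(1,0): Delta=0.0000 Bond=9.7087
(1,1): Delta=-0.1713 Bond=28.2632
V0=8.0807

Under the risk-neutral measure, an up-move has probability p* = (R−d)/(u−d) = 0.3778 and values discount at R = 1.03.
Payoff layer (t=2): V(2,0)=10.0000, V(2,1)=10.0000, V(2,2)=0.0000
Node (1,0) S=85.1400: V=(p*·10.0000+(1−p*)·10.0000)/1.03=9.7087; Δ=(10.0000−10.0000)/(111.5334−73.2204)=0.0000; B=V−Δ·S=9.7087
Node (1,1) S=129.6900: V=(p*·0.0000+(1−p*)·10.0000)/1.03=6.0410; Δ=(0.0000−10.0000)/(169.8939−111.5334)=-0.1713; B=V−Δ·S=28.2632
Node (0,0) S=99.0000: V=(p*·6.0410+(1−p*)·9.7087)/1.03=8.0807; Δ=(6.0410−9.7087)/(129.6900−85.1400)=-0.0823; B=V−Δ·S=16.2313
Each (Δ,B) replicates both successor values, so the strategy is self-financing and V0 is arbitrage-free.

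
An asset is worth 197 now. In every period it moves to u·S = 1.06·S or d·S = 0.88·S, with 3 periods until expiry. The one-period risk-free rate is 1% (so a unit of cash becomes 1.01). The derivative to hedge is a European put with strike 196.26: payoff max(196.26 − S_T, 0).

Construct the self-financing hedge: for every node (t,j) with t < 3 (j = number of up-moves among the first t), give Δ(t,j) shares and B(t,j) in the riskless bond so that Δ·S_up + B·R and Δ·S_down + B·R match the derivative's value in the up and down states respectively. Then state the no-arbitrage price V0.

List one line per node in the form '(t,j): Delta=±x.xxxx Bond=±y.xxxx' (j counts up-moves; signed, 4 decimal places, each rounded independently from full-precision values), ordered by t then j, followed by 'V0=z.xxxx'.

(0,0): Delta=-0.4467 Bond=95.5192
(1,0): Delta=-1.0000 Bond=192.3929
(1,1): Delta=-0.2700 Bond=59.5826
(2,0): Delta=-1.0000 Bond=194.3168
(2,1): Delta=-1.0000 Bond=194.3168
(2,2): Delta=-0.0370 Bond=8.5867
V0=7.5175

Risk-neutral probability p* = (R−d)/(u−d) = (1.01−0.88)/(1.06−0.88) = 0.7222.
Terminal values V(3,·): V(3,0)=62.0100, V(3,1)=34.5498, V(3,2)=1.4727, V(3,3)=0.0000
Node (2,0) S=152.5568: V=(p*·34.5498+(1−p*)·62.0100)/1.01=41.7600; Δ=(34.5498−62.0100)/(161.7102−134.2500)=-1.0000; B=V−Δ·S=194.3168
Node (2,1) S=183.7616: V=(p*·1.4727+(1−p*)·34.5498)/1.01=10.5552; Δ=(1.4727−34.5498)/(194.7873−161.7102)=-1.0000; B=V−Δ·S=194.3168
Node (2,2) S=221.3492: V=(p*·0.0000+(1−p*)·1.4727)/1.01=0.4050; Δ=(0.0000−1.4727)/(234.6302−194.7873)=-0.0370; B=V−Δ·S=8.5867
Node (1,0) S=173.3600: V=(p*·10.5552+(1−p*)·41.7600)/1.01=19.0329; Δ=(10.5552−41.7600)/(183.7616−152.5568)=-1.0000; B=V−Δ·S=192.3929
Node (1,1) S=208.8200: V=(p*·0.4050+(1−p*)·10.5552)/1.01=3.1926; Δ=(0.4050−10.5552)/(221.3492−183.7616)=-0.2700; B=V−Δ·S=59.5826
Node (0,0) S=197.0000: V=(p*·3.1926+(1−p*)·19.0329)/1.01=7.5175; Δ=(3.1926−19.0329)/(208.8200−173.3600)=-0.4467; B=V−Δ·S=95.5192
Each (Δ,B) replicates both successor values, so the strategy is self-financing and V0 is arbitrage-free.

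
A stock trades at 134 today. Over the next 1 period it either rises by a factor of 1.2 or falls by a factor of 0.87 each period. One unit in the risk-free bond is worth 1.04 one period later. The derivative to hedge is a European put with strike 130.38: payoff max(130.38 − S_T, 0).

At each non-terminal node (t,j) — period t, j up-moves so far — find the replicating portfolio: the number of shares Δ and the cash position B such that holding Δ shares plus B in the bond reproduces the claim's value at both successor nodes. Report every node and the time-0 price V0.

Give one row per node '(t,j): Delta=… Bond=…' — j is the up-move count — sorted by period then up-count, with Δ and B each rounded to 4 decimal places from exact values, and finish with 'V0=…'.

Risk-neutral probability p* = (R−d)/(u−d) = (1.04−0.87)/(1.2−0.87) = 0.5152.
Terminal values V(1,·): V(1,0)=13.8000, V(1,1)=0.0000
  t=0,j=0: stock 134.0000 → up 160.8000 (V=0.0000), down 116.5800 (V=13.8000). Price 6.4336; hedge Δ=-0.3121, bond B=48.2517.
Self-financing check: at every node Δ·S+B equals the discounted successor values.

(0,0): Delta=-0.3121 Bond=48.2517
V0=6.4336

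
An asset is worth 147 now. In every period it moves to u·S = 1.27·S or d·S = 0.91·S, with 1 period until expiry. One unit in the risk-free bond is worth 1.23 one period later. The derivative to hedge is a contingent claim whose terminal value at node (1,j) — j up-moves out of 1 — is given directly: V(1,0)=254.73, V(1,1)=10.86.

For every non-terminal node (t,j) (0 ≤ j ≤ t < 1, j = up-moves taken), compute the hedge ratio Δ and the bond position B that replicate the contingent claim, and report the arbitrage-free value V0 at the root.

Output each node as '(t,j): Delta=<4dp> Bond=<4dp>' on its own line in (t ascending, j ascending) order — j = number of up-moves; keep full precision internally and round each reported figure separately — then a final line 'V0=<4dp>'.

No-arbitrage ⇒ martingale measure with p* = (R−d)/(u−d) = 0.8889.
Payoff layer (t=1): V(1,0)=254.7300, V(1,1)=10.8600
  t=0,j=0: stock 147.0000 → up 186.6900 (V=10.8600), down 133.7700 (V=254.7300). Price 30.8591; hedge Δ=-4.6083, bond B=708.2757.
Check: Δ(0,0)·S0 + B(0,0) = 30.8591 = V0.

(0,0): Delta=-4.6083 Bond=708.2757
V0=30.8591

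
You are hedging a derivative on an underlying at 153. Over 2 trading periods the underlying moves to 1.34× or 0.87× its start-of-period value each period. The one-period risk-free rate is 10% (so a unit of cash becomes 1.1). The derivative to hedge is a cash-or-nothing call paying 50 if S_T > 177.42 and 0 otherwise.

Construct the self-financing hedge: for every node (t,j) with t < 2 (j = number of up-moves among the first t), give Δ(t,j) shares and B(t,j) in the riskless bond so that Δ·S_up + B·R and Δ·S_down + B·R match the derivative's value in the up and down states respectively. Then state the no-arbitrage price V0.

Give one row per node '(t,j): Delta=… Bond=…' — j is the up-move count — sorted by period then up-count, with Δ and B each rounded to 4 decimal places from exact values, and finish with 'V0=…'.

Risk-neutral probability p* = (R−d)/(u−d) = (1.1−0.87)/(1.34−0.87) = 0.4894.
Terminal values V(2,·): V(2,0)=0.0000, V(2,1)=50.0000, V(2,2)=50.0000
  t=1,j=0: stock 133.1100 → up 178.3674 (V=50.0000), down 115.8057 (V=0.0000). Price 22.2437; hedge Δ=0.7992, bond B=-84.1393.
  t=1,j=1: stock 205.0200 → up 274.7268 (V=50.0000), down 178.3674 (V=50.0000). Price 45.4545; hedge Δ=0.0000, bond B=45.4545.
  t=0,j=0: stock 153.0000 → up 205.0200 (V=45.4545), down 133.1100 (V=22.2437). Price 30.5475; hedge Δ=0.3228, bond B=-18.8373.
Check: Δ(0,0)·S0 + B(0,0) = 30.5475 = V0.

(0,0): Delta=0.3228 Bond=-18.8373
(1,0): Delta=0.7992 Bond=-84.1393
(1,1): Delta=0.0000 Bond=45.4545
V0=30.5475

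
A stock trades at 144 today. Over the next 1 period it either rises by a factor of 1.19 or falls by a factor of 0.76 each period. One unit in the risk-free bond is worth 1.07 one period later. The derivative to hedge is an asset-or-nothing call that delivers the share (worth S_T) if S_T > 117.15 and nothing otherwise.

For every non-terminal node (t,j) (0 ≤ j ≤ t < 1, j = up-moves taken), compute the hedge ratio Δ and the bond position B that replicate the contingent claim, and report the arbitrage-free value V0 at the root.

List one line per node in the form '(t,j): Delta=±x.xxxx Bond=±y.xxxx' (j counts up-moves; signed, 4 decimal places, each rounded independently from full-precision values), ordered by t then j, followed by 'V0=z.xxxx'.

(0,0): Delta=2.7674 Bond=-283.0550
V0=115.4566

Since d<R<u, set p* = (R−d)/(u−d) = 0.7209; price each node as the discounted p*-expectation of its children.
Terminal payoffs: V(1,0)=0.0000, V(1,1)=171.3600
Node (0,0) S=144.0000: V=(p*·171.3600+(1−p*)·0.0000)/1.07=115.4566; Δ=(171.3600−0.0000)/(171.3600−109.4400)=2.7674; B=V−Δ·S=-283.0550
Root portfolio cost Δ·144+B reproduces V0=115.4566.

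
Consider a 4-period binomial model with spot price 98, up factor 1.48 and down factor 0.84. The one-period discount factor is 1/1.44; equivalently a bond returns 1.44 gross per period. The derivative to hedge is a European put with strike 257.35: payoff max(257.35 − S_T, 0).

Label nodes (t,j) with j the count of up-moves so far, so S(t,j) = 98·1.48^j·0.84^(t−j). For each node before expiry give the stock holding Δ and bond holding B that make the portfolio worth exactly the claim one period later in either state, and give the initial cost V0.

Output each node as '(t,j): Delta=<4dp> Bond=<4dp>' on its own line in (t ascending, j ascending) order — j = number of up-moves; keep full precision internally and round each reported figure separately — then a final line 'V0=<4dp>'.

Risk-neutral probability p* = (R−d)/(u−d) = (1.44−0.84)/(1.48−0.84) = 0.9375.
Terminal payoffs: V(4,0)=208.5586, V(4,1)=171.3842, V(4,2)=105.8865, V(4,3)=0.0000, V(4,4)=0.0000
(3,0): S=58.0850. Δ = (V_up−V_dn)/(S_up−S_dn) = (171.3842−208.5586)/(85.9658−48.7914) = -1.0000. V = [p*·171.3842 + (1−p*)·208.5586]/1.44 = 120.6303. B = V − Δ·S = 178.7153.
(3,1): S=102.3402. Δ = (V_up−V_dn)/(S_up−S_dn) = (105.8865−171.3842)/(151.4635−85.9658) = -1.0000. V = [p*·105.8865 + (1−p*)·171.3842]/1.44 = 76.3751. B = V − Δ·S = 178.7153.
(3,2): S=180.3137. Δ = (V_up−V_dn)/(S_up−S_dn) = (0.0000−105.8865)/(266.8643−151.4635) = -0.9176. V = [p*·0.0000 + (1−p*)·105.8865]/1.44 = 4.5958. B = V − Δ·S = 170.0434.
(3,3): S=317.6956. Δ = (V_up−V_dn)/(S_up−S_dn) = (0.0000−0.0000)/(470.1895−266.8643) = 0.0000. V = [p*·0.0000 + (1−p*)·0.0000]/1.44 = 0.0000. B = V − Δ·S = 0.0000.
(2,0): S=69.1488. Δ = (V_up−V_dn)/(S_up−S_dn) = (76.3751−120.6303)/(102.3402−58.0850) = -1.0000. V = [p*·76.3751 + (1−p*)·120.6303]/1.44 = 54.9590. B = V − Δ·S = 124.1078.
(2,1): S=121.8336. Δ = (V_up−V_dn)/(S_up−S_dn) = (4.5958−76.3751)/(180.3137−102.3402) = -0.9206. V = [p*·4.5958 + (1−p*)·76.3751]/1.44 = 6.3069. B = V − Δ·S = 118.4621.
(2,2): S=214.6592. Δ = (V_up−V_dn)/(S_up−S_dn) = (0.0000−4.5958)/(317.6956−180.3137) = -0.0335. V = [p*·0.0000 + (1−p*)·4.5958]/1.44 = 0.1995. B = V − Δ·S = 7.3804.
(1,0): S=82.3200. Δ = (V_up−V_dn)/(S_up−S_dn) = (6.3069−54.9590)/(121.8336−69.1488) = -0.9235. V = [p*·6.3069 + (1−p*)·54.9590]/1.44 = 6.4914. B = V − Δ·S = 82.5104.
(1,1): S=145.0400. Δ = (V_up−V_dn)/(S_up−S_dn) = (0.1995−6.3069)/(214.6592−121.8336) = -0.0658. V = [p*·0.1995 + (1−p*)·6.3069]/1.44 = 0.4036. B = V − Δ·S = 9.9465.
(0,0): S=98.0000. Δ = (V_up−V_dn)/(S_up−S_dn) = (0.4036−6.4914)/(145.0400−82.3200) = -0.0971. V = [p*·0.4036 + (1−p*)·6.4914]/1.44 = 0.5445. B = V − Δ·S = 10.0568.
The time-0 hedge costs 0.5445, which is the no-arbitrage price.

(0,0): Delta=-0.0971 Bond=10.0568
(1,0): Delta=-0.9235 Bond=82.5104
(1,1): Delta=-0.0658 Bond=9.9465
(2,0): Delta=-1.0000 Bond=124.1078
(2,1): Delta=-0.9206 Bond=118.4621
(2,2): Delta=-0.0335 Bond=7.3804
(3,0): Delta=-1.0000 Bond=178.7153
(3,1): Delta=-1.0000 Bond=178.7153
(3,2): Delta=-0.9176 Bond=170.0434
(3,3): Delta=0.0000 Bond=0.0000
V0=0.5445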